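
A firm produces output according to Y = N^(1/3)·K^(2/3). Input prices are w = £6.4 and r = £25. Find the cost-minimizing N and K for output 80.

N* = 125, K* = 64

Cost minimization requires the marginal rate of technical substitution to equal the input-price ratio: MP_N/MP_K = w/r.
Here MP_N/MP_K = (1/3)·(K/N)/(2/3) = 0.5·(K/N). Setting this equal to 6.4/25 = 0.256 gives K = 0.512N.
Substituting into Y = 80: N^(1/3)·(0.512N)^(2/3) = 80.
Solving, N = 125 and K = 64.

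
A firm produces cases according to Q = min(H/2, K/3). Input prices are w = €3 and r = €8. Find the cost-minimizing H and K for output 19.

H* = 38, K* = 57

With a fixed-proportions technology, the cost-minimizing bundle uses no slack in either input: H/2 = K/3 = Q.
So H = 2·19 = 38 and K = 3·19 = 57.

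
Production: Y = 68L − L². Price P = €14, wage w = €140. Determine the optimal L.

The marginal product of L is MP_L = 68 − 2L.
A price-taking firm hires until the value of the marginal product equals the wage: P·MP_L = w, so 14·(68 − 2L) = 140.
Then 68 − 2L = 10, giving L = 29.

L* = 29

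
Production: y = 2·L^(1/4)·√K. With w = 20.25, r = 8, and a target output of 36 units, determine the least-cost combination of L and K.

Cost minimization requires the marginal rate of technical substitution to equal the input-price ratio: MP_L/MP_K = w/r.
Here MP_L/MP_K = (1/4)·(K/L)/(1/2) = 0.5·(K/L). Setting this equal to 20.25/8 = 2.53125 gives K = 5.0625L.
Substituting into y = 36: 2·L^(1/4)·(5.0625L)^(1/2) = 36.
Solving, L = 16 and K = 81.

L* = 16, K* = 81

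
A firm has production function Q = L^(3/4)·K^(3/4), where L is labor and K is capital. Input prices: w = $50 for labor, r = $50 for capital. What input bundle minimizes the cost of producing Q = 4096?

L* = 256, K* = 256

Cost minimization requires the marginal rate of technical substitution to equal the input-price ratio: MP_L/MP_K = w/r.
Here MP_L/MP_K = (3/4)·(K/L)/(3/4) = (K/L). Setting this equal to 50/50 = 1 gives K = L.
Substituting into Q = 4096: L^(3/4)·(L)^(3/4) = 4096.
Solving, L = 256 and K = 256.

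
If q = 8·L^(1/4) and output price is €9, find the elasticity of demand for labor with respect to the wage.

ε = -4/3

MP_L = (1/4)·8·L^(-3/4), so P·MP_L = w gives 18·L^(-3/4) = w.
Solving, L(w) = (18/w)^(4/3). This is a constant-elasticity form: L ∝ w^(−4/3), so ε = −4/3.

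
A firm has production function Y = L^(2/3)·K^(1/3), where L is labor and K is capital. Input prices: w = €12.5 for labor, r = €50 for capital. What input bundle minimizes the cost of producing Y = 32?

L* = 64, K* = 8

Cost minimization requires the marginal rate of technical substitution to equal the input-price ratio: MP_L/MP_K = w/r.
Here MP_L/MP_K = (2/3)·(K/L)/(1/3) = 2·(K/L). Setting this equal to 12.5/50 = 0.25 gives K = 0.125L.
Substituting into Y = 32: L^(2/3)·(0.125L)^(1/3) = 32.
Solving, L = 64 and K = 8.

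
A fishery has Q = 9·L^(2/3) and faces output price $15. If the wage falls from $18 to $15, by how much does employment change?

ΔL = 91

From P·MP_L = w with MP_L = 6·L^(-1/3), the labor demand is L(w) = (90/w)^(3).
At w = 18: L = 125. At w = 15: L = 216.
ΔL = 216 − 125 = 91.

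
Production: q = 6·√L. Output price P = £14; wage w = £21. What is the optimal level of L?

L* = 4

MP_L = (1/2)·6·L^(-1/2) = 3·L^(-1/2).
Profit maximization for a price taker requires P·MP_L = w: 14·3·L^(-1/2) = 21.
So L^(-1/2) = 0.5, which gives L = 4.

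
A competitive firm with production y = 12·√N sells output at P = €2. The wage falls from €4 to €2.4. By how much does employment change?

ΔN = 16

From P·MP_N = w with MP_N = 6·N^(-1/2), the labor demand is N(w) = (12/w)^(2).
At w = 4: N = 9. At w = 2.4: N = 25.
ΔN = 25 − 9 = 16.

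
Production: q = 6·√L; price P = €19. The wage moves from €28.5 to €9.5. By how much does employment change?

ΔL = 32

From P·MP_L = w with MP_L = 3·L^(-1/2), the labor demand is L(w) = (57/w)^(2).
At w = 28.5: L = 4. At w = 9.5: L = 36.
ΔL = 36 − 4 = 32.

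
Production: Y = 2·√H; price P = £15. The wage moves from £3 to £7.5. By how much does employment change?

ΔH = -21

From P·MP_H = w with MP_H = H^(-1/2), the labor demand is H(w) = (15/w)^(2).
At w = 3: H = 25. At w = 7.5: H = 4.
ΔH = 4 − 25 = -21.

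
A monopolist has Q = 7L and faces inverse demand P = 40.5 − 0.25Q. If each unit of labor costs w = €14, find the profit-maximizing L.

L* = 11

Marginal revenue from the inverse demand is MR = 40.5 − 0.5Q.
The marginal product is MP_L = 7.
A monopolist hires until marginal revenue product equals the wage: MR·MP_L = w.
(40.5 − 3.5L)·7 = 14, so L = 11.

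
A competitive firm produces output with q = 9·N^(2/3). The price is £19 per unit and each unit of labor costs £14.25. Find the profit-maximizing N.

N* = 512

MP_N = (2/3)·9·N^(-1/3) = 6·N^(-1/3).
Profit maximization for a price taker requires P·MP_N = w: 19·6·N^(-1/3) = 14.25.
So N^(-1/3) = 0.125, which gives N = 512.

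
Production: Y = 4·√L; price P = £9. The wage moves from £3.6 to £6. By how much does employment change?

From P·MP_L = w with MP_L = 2·L^(-1/2), the labor demand is L(w) = (18/w)^(2).
At w = 3.6: L = 25. At w = 6: L = 9.
ΔL = 9 − 25 = -16.

ΔL = -16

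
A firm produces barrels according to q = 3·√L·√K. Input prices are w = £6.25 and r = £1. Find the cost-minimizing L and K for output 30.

L* = 4, K* = 25

Cost minimization requires the marginal rate of technical substitution to equal the input-price ratio: MP_L/MP_K = w/r.
Here MP_L/MP_K = (1/2)·(K/L)/(1/2) = (K/L). Setting this equal to 6.25/1 = 6.25 gives K = 6.25L.
Substituting into q = 30: 3·L^(1/2)·(6.25L)^(1/2) = 30.
Solving, L = 4 and K = 25.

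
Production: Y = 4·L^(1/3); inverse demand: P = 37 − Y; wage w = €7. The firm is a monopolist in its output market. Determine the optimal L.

L* = 8

Marginal revenue from the inverse demand is MR = 37 − 2Y.
The marginal product is MP_L = (4/3)·L^(-2/3).
A monopolist hires until marginal revenue product equals the wage: MR·MP_L = w.
At L, Y = 4·L^(1/3). Substituting and solving: (37 − 8·L^(1/3))·(4/3)·L^(-2/3) = 7 gives L = 8.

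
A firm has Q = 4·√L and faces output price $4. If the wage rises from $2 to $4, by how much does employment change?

ΔL = -12

From P·MP_L = w with MP_L = 2·L^(-1/2), the labor demand is L(w) = (8/w)^(2).
At w = 2: L = 16. At w = 4: L = 4.
ΔL = 4 − 16 = -12.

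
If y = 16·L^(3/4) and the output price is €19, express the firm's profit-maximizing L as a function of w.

L(w) = (228/w)^(4)

MP_L = (3/4)·16·L^(-1/4) = 12·L^(-1/4).
Setting P·MP_L = w: 228·L^(-1/4) = w.
Solving for L: L^(-1/4) = w/228, so L = (228/w)^(4).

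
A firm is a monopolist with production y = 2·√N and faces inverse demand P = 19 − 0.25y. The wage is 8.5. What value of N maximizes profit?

N* = 4

Marginal revenue from the inverse demand is MR = 19 − 0.5y.
The marginal product is MP_N = N^(-1/2).
A monopolist hires until marginal revenue product equals the wage: MR·MP_N = w.
At N, y = 2·√N. Substituting and solving: (19 − √N)·N^(-1/2) = 8.5 gives N = 4.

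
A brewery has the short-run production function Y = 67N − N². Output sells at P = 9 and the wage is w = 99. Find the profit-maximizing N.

N* = 28

The marginal product of N is MP_N = 67 − 2N.
A price-taking firm hires until the value of the marginal product equals the wage: P·MP_N = w, so 9·(67 − 2N) = 99.
Then 67 − 2N = 11, giving N = 28.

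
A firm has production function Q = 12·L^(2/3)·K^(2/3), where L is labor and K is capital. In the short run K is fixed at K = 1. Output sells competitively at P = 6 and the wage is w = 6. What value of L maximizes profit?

L* = 512

With K = 1, MP_L = (2/3)·12·L^(-1/3)·1^(2/3) = 8·L^(-1/3).
Profit maximization for a price taker requires P·MP_L = w: 6·8·L^(-1/3) = 6.
So L^(-1/3) = 0.125, which gives L = 512.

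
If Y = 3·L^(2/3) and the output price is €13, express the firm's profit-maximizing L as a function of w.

L(w) = 17576/w³

MP_L = (2/3)·3·L^(-1/3) = 2·L^(-1/3).
Setting P·MP_L = w: 26·L^(-1/3) = w.
Solving for L: L^(-1/3) = w/26, so L = (26/w)^(3).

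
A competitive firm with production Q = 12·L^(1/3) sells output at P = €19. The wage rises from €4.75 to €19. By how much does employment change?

ΔL = -56

From P·MP_L = w with MP_L = 4·L^(-2/3), the labor demand is L(w) = (76/w)^(3/2).
At w = 4.75: L = 64. At w = 19: L = 8.
ΔL = 8 − 64 = -56.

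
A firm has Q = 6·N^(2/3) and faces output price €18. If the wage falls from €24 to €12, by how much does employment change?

ΔN = 189

From P·MP_N = w with MP_N = 4·N^(-1/3), the labor demand is N(w) = (72/w)^(3).
At w = 24: N = 27. At w = 12: N = 216.
ΔN = 216 − 27 = 189.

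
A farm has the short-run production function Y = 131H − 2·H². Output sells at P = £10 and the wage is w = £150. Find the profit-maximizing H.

H* = 29

The marginal product of H is MP_H = 131 − 4H.
A price-taking firm hires until the value of the marginal product equals the wage: P·MP_H = w, so 10·(131 − 4H) = 150.
Then 131 − 4H = 15, giving H = 29.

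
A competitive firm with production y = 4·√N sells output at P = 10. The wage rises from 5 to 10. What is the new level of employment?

N* = 4

From P·MP_N = w with MP_N = 2·N^(-1/2), the labor demand is N(w) = (20/w)^(2).
At w = 5: N = 16. At w = 10: N = 4.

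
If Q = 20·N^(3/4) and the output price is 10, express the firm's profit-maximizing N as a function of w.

MP_N = (3/4)·20·N^(-1/4) = 15·N^(-1/4).
Setting P·MP_N = w: 150·N^(-1/4) = w.
Solving for N: N^(-1/4) = w/150, so N = (150/w)^(4).

N(w) = (150/w)^(4)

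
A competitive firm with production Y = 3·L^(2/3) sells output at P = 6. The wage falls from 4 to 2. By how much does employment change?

ΔL = 189

From P·MP_L = w with MP_L = 2·L^(-1/3), the labor demand is L(w) = (12/w)^(3).
At w = 4: L = 27. At w = 2: L = 216.
ΔL = 216 − 27 = 189.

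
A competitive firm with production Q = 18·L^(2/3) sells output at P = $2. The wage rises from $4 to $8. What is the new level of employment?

From P·MP_L = w with MP_L = 12·L^(-1/3), the labor demand is L(w) = (24/w)^(3).
At w = 4: L = 216. At w = 8: L = 27.

L* = 27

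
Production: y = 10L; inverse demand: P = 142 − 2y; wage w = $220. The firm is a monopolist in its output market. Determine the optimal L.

Marginal revenue from the inverse demand is MR = 142 − 4y.
The marginal product is MP_L = 10.
A monopolist hires until marginal revenue product equals the wage: MR·MP_L = w.
(142 − 40L)·10 = 220, so L = 3.

L* = 3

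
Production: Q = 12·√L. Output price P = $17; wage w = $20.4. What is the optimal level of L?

L* = 25

MP_L = (1/2)·12·L^(-1/2) = 6·L^(-1/2).
Profit maximization for a price taker requires P·MP_L = w: 17·6·L^(-1/2) = 20.4.
So L^(-1/2) = 0.2, which gives L = 25.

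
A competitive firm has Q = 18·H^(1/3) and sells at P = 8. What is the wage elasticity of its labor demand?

MP_H = (1/3)·18·H^(-2/3), so P·MP_H = w gives 48·H^(-2/3) = w.
Solving, H(w) = (48/w)^(3/2). This is a constant-elasticity form: H ∝ w^(−3/2), so ε = −3/2.

ε = -1.5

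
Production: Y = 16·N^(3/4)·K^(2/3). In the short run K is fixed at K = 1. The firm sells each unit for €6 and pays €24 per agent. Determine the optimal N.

With K = 1, MP_N = (3/4)·16·N^(-1/4)·1^(2/3) = 12·N^(-1/4).
Profit maximization for a price taker requires P·MP_N = w: 6·12·N^(-1/4) = 24.
So N^(-1/4) = 1/3, which gives N = 81.

N* = 81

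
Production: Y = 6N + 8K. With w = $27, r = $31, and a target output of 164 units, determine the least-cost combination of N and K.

The inputs are perfect substitutes, so the firm uses whichever has the lower cost per unit of output.
Cost per unit of output via N is w/6 = 4.5; via K it is r/8 = 3.875. K is cheaper.
Producing Y = 164 with K alone: N = 0, K = 20.5.

N* = 0, K* = 20.5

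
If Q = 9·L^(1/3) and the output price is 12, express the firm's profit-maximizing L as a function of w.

MP_L = (1/3)·9·L^(-2/3) = 3·L^(-2/3).
Setting P·MP_L = w: 36·L^(-2/3) = w.
Solving for L: L^(-2/3) = w/36, so L = (36/w)^(3/2).

L(w) = (36/w)^(3/2)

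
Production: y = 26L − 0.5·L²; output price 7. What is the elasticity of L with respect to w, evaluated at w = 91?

ε = -1

From P·MP_L = w with MP_L = 26 − L, labor demand is L(w) = 26 − w/7.
dL/dw = −1/(7) = -1/7.
At w = 91, L = 13, so ε = (dL/dw)·(w/L) = (-1/7)·(91/13) = -1.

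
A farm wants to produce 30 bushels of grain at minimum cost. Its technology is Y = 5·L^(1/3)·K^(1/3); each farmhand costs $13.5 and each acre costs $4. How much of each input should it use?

Cost minimization requires the marginal rate of technical substitution to equal the input-price ratio: MP_L/MP_K = w/r.
Here MP_L/MP_K = (1/3)·(K/L)/(1/3) = (K/L). Setting this equal to 13.5/4 = 3.375 gives K = 3.375L.
Substituting into Y = 30: 5·L^(1/3)·(3.375L)^(1/3) = 30.
Solving, L = 8 and K = 27.

L* = 8, K* = 27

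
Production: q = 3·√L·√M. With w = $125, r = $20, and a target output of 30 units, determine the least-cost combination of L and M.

Cost minimization requires the marginal rate of technical substitution to equal the input-price ratio: MP_L/MP_M = w/r.
Here MP_L/MP_M = (1/2)·(M/L)/(1/2) = (M/L). Setting this equal to 125/20 = 6.25 gives M = 6.25L.
Substituting into q = 30: 3·L^(1/2)·(6.25L)^(1/2) = 30.
Solving, L = 4 and M = 25.

L* = 4, M* = 25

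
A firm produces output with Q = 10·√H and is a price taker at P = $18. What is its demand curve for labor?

H(w) = 8100/w²

MP_H = (1/2)·10·H^(-1/2) = 5·H^(-1/2).
Setting P·MP_H = w: 90·H^(-1/2) = w.
Solving for H: H^(-1/2) = w/90, so H = (90/w)^(2).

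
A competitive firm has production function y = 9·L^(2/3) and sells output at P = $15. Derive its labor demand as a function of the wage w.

MP_L = (2/3)·9·L^(-1/3) = 6·L^(-1/3).
Setting P·MP_L = w: 90·L^(-1/3) = w.
Solving for L: L^(-1/3) = w/90, so L = (90/w)^(3).

L(w) = 729000/w³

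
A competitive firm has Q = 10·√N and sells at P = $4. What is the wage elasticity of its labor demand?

MP_N = (1/2)·10·N^(-1/2), so P·MP_N = w gives 20·N^(-1/2) = w.
Solving, N(w) = (20/w)^(2). This is a constant-elasticity form: N ∝ w^(−2), so ε = −2.

ε = -2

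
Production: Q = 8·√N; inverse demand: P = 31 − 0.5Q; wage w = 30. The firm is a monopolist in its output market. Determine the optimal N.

N* = 4

Marginal revenue from the inverse demand is MR = 31 − Q.
The marginal product is MP_N = 4·N^(-1/2).
A monopolist hires until marginal revenue product equals the wage: MR·MP_N = w.
At N, Q = 8·√N. Substituting and solving: (31 − 8·√N)·4·N^(-1/2) = 30 gives N = 4.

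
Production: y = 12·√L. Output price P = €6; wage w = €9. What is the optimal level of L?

L* = 16

MP_L = (1/2)·12·L^(-1/2) = 6·L^(-1/2).
Profit maximization for a price taker requires P·MP_L = w: 6·6·L^(-1/2) = 9.
So L^(-1/2) = 0.25, which gives L = 16.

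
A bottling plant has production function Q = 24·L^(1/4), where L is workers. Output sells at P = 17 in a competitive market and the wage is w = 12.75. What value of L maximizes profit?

MP_L = (1/4)·24·L^(-3/4) = 6·L^(-3/4).
Profit maximization for a price taker requires P·MP_L = w: 17·6·L^(-3/4) = 12.75.
So L^(-3/4) = 0.125, which gives L = 16.

L* = 16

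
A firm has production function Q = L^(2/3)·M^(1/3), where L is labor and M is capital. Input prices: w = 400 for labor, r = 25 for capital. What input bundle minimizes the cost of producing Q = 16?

Cost minimization requires the marginal rate of technical substitution to equal the input-price ratio: MP_L/MP_M = w/r.
Here MP_L/MP_M = (2/3)·(M/L)/(1/3) = 2·(M/L). Setting this equal to 400/25 = 16 gives M = 8L.
Substituting into Q = 16: L^(2/3)·(8L)^(1/3) = 16.
Solving, L = 8 and M = 64.

L* = 8, M* = 64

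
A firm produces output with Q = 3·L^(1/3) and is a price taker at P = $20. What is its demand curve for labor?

MP_L = (1/3)·3·L^(-2/3) = L^(-2/3).
Setting P·MP_L = w: 20·L^(-2/3) = w.
Solving for L: L^(-2/3) = w/20, so L = (20/w)^(3/2).

L(w) = (20/w)^(3/2)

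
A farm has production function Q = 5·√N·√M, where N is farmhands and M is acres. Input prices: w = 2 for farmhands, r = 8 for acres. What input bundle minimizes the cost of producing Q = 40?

Cost minimization requires the marginal rate of technical substitution to equal the input-price ratio: MP_N/MP_M = w/r.
Here MP_N/MP_M = (1/2)·(M/N)/(1/2) = (M/N). Setting this equal to 2/8 = 0.25 gives M = 0.25N.
Substituting into Q = 40: 5·N^(1/2)·(0.25N)^(1/2) = 40.
Solving, N = 16 and M = 4.

N* = 16, M* = 4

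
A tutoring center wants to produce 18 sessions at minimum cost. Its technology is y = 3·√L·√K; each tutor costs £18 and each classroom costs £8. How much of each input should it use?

Cost minimization requires the marginal rate of technical substitution to equal the input-price ratio: MP_L/MP_K = w/r.
Here MP_L/MP_K = (1/2)·(K/L)/(1/2) = (K/L). Setting this equal to 18/8 = 2.25 gives K = 2.25L.
Substituting into y = 18: 3·L^(1/2)·(2.25L)^(1/2) = 18.
Solving, L = 4 and K = 9.

L* = 4, K* = 9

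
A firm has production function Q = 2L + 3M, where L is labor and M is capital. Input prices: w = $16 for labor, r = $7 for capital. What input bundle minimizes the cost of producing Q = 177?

L* = 0, M* = 59

The inputs are perfect substitutes, so the firm uses whichever has the lower cost per unit of output.
Cost per unit of output via L is w/2 = 8; via M it is r/3 = 7/3. M is cheaper.
Producing Q = 177 with M alone: L = 0, M = 59.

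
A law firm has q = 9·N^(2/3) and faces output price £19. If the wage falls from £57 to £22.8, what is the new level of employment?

From P·MP_N = w with MP_N = 6·N^(-1/3), the labor demand is N(w) = (114/w)^(3).
At w = 57: N = 8. At w = 22.8: N = 125.

N* = 125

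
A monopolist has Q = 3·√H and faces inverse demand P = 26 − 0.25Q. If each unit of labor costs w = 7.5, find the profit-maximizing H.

H* = 16

Marginal revenue from the inverse demand is MR = 26 − 0.5Q.
The marginal product is MP_H = 1.5·H^(-1/2).
A monopolist hires until marginal revenue product equals the wage: MR·MP_H = w.
At H, Q = 3·√H. Substituting and solving: (26 − 1.5·√H)·1.5·H^(-1/2) = 7.5 gives H = 16.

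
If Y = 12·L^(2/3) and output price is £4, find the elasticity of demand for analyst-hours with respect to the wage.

ε = -3

MP_L = (2/3)·12·L^(-1/3), so P·MP_L = w gives 32·L^(-1/3) = w.
Solving, L(w) = (32/w)^(3). This is a constant-elasticity form: L ∝ w^(−3), so ε = −3.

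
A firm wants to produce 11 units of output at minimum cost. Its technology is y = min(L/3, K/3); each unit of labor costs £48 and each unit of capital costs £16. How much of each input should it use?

L* = 33, K* = 33

With a fixed-proportions technology, the cost-minimizing bundle uses no slack in either input: L/3 = K/3 = y.
So L = 3·11 = 33 and K = 3·11 = 33.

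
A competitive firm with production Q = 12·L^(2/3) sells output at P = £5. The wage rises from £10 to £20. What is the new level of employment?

L* = 8

From P·MP_L = w with MP_L = 8·L^(-1/3), the labor demand is L(w) = (40/w)^(3).
At w = 10: L = 64. At w = 20: L = 8.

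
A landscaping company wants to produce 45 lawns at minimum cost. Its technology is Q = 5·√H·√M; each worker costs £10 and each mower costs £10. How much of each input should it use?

Cost minimization requires the marginal rate of technical substitution to equal the input-price ratio: MP_H/MP_M = w/r.
Here MP_H/MP_M = (1/2)·(M/H)/(1/2) = (M/H). Setting this equal to 10/10 = 1 gives M = H.
Substituting into Q = 45: 5·H^(1/2)·(H)^(1/2) = 45.
Solving, H = 9 and M = 9.

H* = 9, M* = 9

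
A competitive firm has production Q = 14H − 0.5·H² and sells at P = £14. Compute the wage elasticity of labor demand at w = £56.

ε = -0.4

From P·MP_H = w with MP_H = 14 − H, labor demand is H(w) = 14 − w/14.
dH/dw = −1/(14) = -1/14.
At w = 56, H = 10, so ε = (dH/dw)·(w/H) = (-1/14)·(56/10) = -0.4.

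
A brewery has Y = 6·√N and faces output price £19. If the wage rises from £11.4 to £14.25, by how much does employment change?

ΔN = -9

From P·MP_N = w with MP_N = 3·N^(-1/2), the labor demand is N(w) = (57/w)^(2).
At w = 11.4: N = 25. At w = 14.25: N = 16.
ΔN = 16 − 25 = -9.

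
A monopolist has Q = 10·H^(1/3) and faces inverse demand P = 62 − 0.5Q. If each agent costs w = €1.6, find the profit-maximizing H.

H* = 125

Marginal revenue from the inverse demand is MR = 62 − Q.
The marginal product is MP_H = (10/3)·H^(-2/3).
A monopolist hires until marginal revenue product equals the wage: MR·MP_H = w.
At H, Q = 10·H^(1/3). Substituting and solving: (62 − 10·H^(1/3))·(10/3)·H^(-2/3) = 1.6 gives H = 125.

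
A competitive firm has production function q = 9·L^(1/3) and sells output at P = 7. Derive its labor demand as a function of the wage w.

L(w) = (21/w)^(3/2)

MP_L = (1/3)·9·L^(-2/3) = 3·L^(-2/3).
Setting P·MP_L = w: 21·L^(-2/3) = w.
Solving for L: L^(-2/3) = w/21, so L = (21/w)^(3/2).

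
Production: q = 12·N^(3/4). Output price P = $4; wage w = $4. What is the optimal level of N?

N* = 6561

MP_N = (3/4)·12·N^(-1/4) = 9·N^(-1/4).
Profit maximization for a price taker requires P·MP_N = w: 4·9·N^(-1/4) = 4.
So N^(-1/4) = 1/9, which gives N = 6561.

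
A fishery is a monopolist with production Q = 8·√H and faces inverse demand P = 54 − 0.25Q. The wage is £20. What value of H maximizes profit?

Marginal revenue from the inverse demand is MR = 54 − 0.5Q.
The marginal product is MP_H = 4·H^(-1/2).
A monopolist hires until marginal revenue product equals the wage: MR·MP_H = w.
At H, Q = 8·√H. Substituting and solving: (54 − 4·√H)·4·H^(-1/2) = 20 gives H = 36.

H* = 36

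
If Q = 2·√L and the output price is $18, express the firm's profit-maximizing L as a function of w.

L(w) = 324/w²

MP_L = (1/2)·2·L^(-1/2) = L^(-1/2).
Setting P·MP_L = w: 18·L^(-1/2) = w.
Solving for L: L^(-1/2) = w/18, so L = (18/w)^(2).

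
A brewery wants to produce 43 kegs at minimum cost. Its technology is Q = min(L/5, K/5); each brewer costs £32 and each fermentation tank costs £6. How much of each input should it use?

With a fixed-proportions technology, the cost-minimizing bundle uses no slack in either input: L/5 = K/5 = Q.
So L = 5·43 = 215 and K = 5·43 = 215.

L* = 215, K* = 215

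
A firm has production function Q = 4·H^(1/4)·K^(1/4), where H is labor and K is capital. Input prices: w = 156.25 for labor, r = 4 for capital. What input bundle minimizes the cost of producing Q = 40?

Cost minimization requires the marginal rate of technical substitution to equal the input-price ratio: MP_H/MP_K = w/r.
Here MP_H/MP_K = (1/4)·(K/H)/(1/4) = (K/H). Setting this equal to 156.25/4 = 39.0625 gives K = 39.0625H.
Substituting into Q = 40: 4·H^(1/4)·(39.0625H)^(1/4) = 40.
Solving, H = 16 and K = 625.

H* = 16, K* = 625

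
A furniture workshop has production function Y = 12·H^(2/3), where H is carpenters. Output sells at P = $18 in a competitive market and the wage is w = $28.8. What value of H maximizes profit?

H* = 125

MP_H = (2/3)·12·H^(-1/3) = 8·H^(-1/3).
Profit maximization for a price taker requires P·MP_H = w: 18·8·H^(-1/3) = 28.8.
So H^(-1/3) = 0.2, which gives H = 125.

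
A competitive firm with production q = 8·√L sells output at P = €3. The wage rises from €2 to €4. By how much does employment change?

ΔL = -27

From P·MP_L = w with MP_L = 4·L^(-1/2), the labor demand is L(w) = (12/w)^(2).
At w = 2: L = 36. At w = 4: L = 9.
ΔL = 9 − 36 = -27.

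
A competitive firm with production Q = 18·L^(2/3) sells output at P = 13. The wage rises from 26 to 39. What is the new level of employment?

From P·MP_L = w with MP_L = 12·L^(-1/3), the labor demand is L(w) = (156/w)^(3).
At w = 26: L = 216. At w = 39: L = 64.

L* = 64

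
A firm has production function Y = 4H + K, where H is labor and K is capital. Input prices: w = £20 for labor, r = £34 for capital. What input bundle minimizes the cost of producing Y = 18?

The inputs are perfect substitutes, so the firm uses whichever has the lower cost per unit of output.
Cost per unit of output via H is 5; via K it is 34. H is cheaper.
Producing Y = 18 with H alone: H = 4.5, K = 0.

H* = 4.5, K* = 0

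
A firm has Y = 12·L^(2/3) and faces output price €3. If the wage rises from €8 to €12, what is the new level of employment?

From P·MP_L = w with MP_L = 8·L^(-1/3), the labor demand is L(w) = (24/w)^(3).
At w = 8: L = 27. At w = 12: L = 8.

L* = 8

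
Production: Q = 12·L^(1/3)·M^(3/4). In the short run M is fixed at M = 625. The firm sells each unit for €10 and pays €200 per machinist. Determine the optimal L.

L* = 125

With M = 625, MP_L = (1/3)·12·L^(-2/3)·625^(3/4) = 500·L^(-2/3).
Profit maximization for a price taker requires P·MP_L = w: 10·500·L^(-2/3) = 200.
So L^(-2/3) = 0.04, which gives L = 125.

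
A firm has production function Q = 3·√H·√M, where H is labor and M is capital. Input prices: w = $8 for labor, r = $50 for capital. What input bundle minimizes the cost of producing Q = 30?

Cost minimization requires the marginal rate of technical substitution to equal the input-price ratio: MP_H/MP_M = w/r.
Here MP_H/MP_M = (1/2)·(M/H)/(1/2) = (M/H). Setting this equal to 8/50 = 0.16 gives M = 0.16H.
Substituting into Q = 30: 3·H^(1/2)·(0.16H)^(1/2) = 30.
Solving, H = 25 and M = 4.

H* = 25, M* = 4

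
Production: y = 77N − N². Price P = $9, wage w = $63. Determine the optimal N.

The marginal product of N is MP_N = 77 − 2N.
A price-taking firm hires until the value of the marginal product equals the wage: P·MP_N = w, so 9·(77 − 2N) = 63.
Then 77 − 2N = 7, giving N = 35.

N* = 35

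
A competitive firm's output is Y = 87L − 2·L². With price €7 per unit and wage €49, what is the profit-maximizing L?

The marginal product of L is MP_L = 87 − 4L.
A price-taking firm hires until the value of the marginal product equals the wage: P·MP_L = w, so 7·(87 − 4L) = 49.
Then 87 − 4L = 7, giving L = 20.

L* = 20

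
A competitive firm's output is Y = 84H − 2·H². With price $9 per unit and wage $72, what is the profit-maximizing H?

The marginal product of H is MP_H = 84 − 4H.
A price-taking firm hires until the value of the marginal product equals the wage: P·MP_H = w, so 9·(84 − 4H) = 72.
Then 84 − 4H = 8, giving H = 19.

H* = 19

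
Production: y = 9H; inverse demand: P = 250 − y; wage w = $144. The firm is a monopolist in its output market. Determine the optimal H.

Marginal revenue from the inverse demand is MR = 250 − 2y.
The marginal product is MP_H = 9.
A monopolist hires until marginal revenue product equals the wage: MR·MP_H = w.
(250 − 18H)·9 = 144, so H = 13.

H* = 13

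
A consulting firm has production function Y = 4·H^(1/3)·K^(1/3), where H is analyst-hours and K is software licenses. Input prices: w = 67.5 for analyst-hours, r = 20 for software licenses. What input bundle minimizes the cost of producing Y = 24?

Cost minimization requires the marginal rate of technical substitution to equal the input-price ratio: MP_H/MP_K = w/r.
Here MP_H/MP_K = (1/3)·(K/H)/(1/3) = (K/H). Setting this equal to 67.5/20 = 3.375 gives K = 3.375H.
Substituting into Y = 24: 4·H^(1/3)·(3.375H)^(1/3) = 24.
Solving, H = 8 and K = 27.

H* = 8, K* = 27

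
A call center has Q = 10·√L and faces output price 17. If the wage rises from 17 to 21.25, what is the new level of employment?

From P·MP_L = w with MP_L = 5·L^(-1/2), the labor demand is L(w) = (85/w)^(2).
At w = 17: L = 25. At w = 21.25: L = 16.

L* = 16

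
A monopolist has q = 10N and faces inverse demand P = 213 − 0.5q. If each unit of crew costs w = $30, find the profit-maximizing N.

Marginal revenue from the inverse demand is MR = 213 − q.
The marginal product is MP_N = 10.
A monopolist hires until marginal revenue product equals the wage: MR·MP_N = w.
(213 − 10N)·10 = 30, so N = 21.

N* = 21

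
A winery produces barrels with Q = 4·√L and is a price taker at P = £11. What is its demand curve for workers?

L(w) = 484/w²

MP_L = (1/2)·4·L^(-1/2) = 2·L^(-1/2).
Setting P·MP_L = w: 22·L^(-1/2) = w.
Solving for L: L^(-1/2) = w/22, so L = (22/w)^(2).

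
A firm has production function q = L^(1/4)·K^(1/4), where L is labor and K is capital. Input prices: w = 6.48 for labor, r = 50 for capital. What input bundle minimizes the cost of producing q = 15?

L* = 625, K* = 81

Cost minimization requires the marginal rate of technical substitution to equal the input-price ratio: MP_L/MP_K = w/r.
Here MP_L/MP_K = (1/4)·(K/L)/(1/4) = (K/L). Setting this equal to 6.48/50 = 0.1296 gives K = 0.1296L.
Substituting into q = 15: L^(1/4)·(0.1296L)^(1/4) = 15.
Solving, L = 625 and K = 81.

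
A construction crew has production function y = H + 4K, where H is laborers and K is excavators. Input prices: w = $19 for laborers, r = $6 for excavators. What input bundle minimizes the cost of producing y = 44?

The inputs are perfect substitutes, so the firm uses whichever has the lower cost per unit of output.
Cost per unit of output via H is 19; via K it is 1.5. K is cheaper.
Producing y = 44 with K alone: H = 0, K = 11.

H* = 0, K* = 11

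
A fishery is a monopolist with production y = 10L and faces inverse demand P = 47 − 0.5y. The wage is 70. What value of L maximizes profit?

Marginal revenue from the inverse demand is MR = 47 − y.
The marginal product is MP_L = 10.
A monopolist hires until marginal revenue product equals the wage: MR·MP_L = w.
(47 − 10L)·10 = 70, so L = 4.

L* = 4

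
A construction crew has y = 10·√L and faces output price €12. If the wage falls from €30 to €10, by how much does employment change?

ΔL = 32

From P·MP_L = w with MP_L = 5·L^(-1/2), the labor demand is L(w) = (60/w)^(2).
At w = 30: L = 4. At w = 10: L = 36.
ΔL = 36 − 4 = 32.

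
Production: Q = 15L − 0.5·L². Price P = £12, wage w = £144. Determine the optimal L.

The marginal product of L is MP_L = 15 − L.
A price-taking firm hires until the value of the marginal product equals the wage: P·MP_L = w, so 12·(15 − L) = 144.
Then 15 − L = 12, giving L = 3.

L* = 3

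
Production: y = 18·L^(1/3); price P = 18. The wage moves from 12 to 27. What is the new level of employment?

From P·MP_L = w with MP_L = 6·L^(-2/3), the labor demand is L(w) = (108/w)^(3/2).
At w = 12: L = 27. At w = 27: L = 8.

L* = 8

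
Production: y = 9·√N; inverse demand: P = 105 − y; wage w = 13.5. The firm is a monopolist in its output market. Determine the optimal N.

N* = 25

Marginal revenue from the inverse demand is MR = 105 − 2y.
The marginal product is MP_N = 4.5·N^(-1/2).
A monopolist hires until marginal revenue product equals the wage: MR·MP_N = w.
At N, y = 9·√N. Substituting and solving: (105 − 18·√N)·4.5·N^(-1/2) = 13.5 gives N = 25.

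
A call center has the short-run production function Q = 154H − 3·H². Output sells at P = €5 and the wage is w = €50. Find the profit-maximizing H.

H* = 24

The marginal product of H is MP_H = 154 − 6H.
A price-taking firm hires until the value of the marginal product equals the wage: P·MP_H = w, so 5·(154 − 6H) = 50.
Then 154 − 6H = 10, giving H = 24.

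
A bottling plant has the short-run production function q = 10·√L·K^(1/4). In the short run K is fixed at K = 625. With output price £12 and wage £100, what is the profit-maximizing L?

With K = 625, MP_L = (1/2)·10·L^(-1/2)·625^(1/4) = 25·L^(-1/2).
Profit maximization for a price taker requires P·MP_L = w: 12·25·L^(-1/2) = 100.
So L^(-1/2) = 1/3, which gives L = 9.

L* = 9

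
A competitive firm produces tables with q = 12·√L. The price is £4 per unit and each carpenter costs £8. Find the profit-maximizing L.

MP_L = (1/2)·12·L^(-1/2) = 6·L^(-1/2).
Profit maximization for a price taker requires P·MP_L = w: 4·6·L^(-1/2) = 8.
So L^(-1/2) = 1/3, which gives L = 9.

L* = 9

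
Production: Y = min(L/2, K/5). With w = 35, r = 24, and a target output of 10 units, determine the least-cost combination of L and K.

With a fixed-proportions technology, the cost-minimizing bundle uses no slack in either input: L/2 = K/5 = Y.
So L = 2·10 = 20 and K = 5·10 = 50.

L* = 20, K* = 50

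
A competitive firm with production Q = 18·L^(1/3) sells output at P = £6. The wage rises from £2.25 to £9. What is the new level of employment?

L* = 8

From P·MP_L = w with MP_L = 6·L^(-2/3), the labor demand is L(w) = (36/w)^(3/2).
At w = 2.25: L = 64. At w = 9: L = 8.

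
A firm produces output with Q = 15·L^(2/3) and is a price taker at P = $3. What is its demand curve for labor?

MP_L = (2/3)·15·L^(-1/3) = 10·L^(-1/3).
Setting P·MP_L = w: 30·L^(-1/3) = w.
Solving for L: L^(-1/3) = w/30, so L = (30/w)^(3).

L(w) = 27000/w³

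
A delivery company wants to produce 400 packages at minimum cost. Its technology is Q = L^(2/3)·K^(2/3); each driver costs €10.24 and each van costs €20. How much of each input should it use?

L* = 125, K* = 64

Cost minimization requires the marginal rate of technical substitution to equal the input-price ratio: MP_L/MP_K = w/r.
Here MP_L/MP_K = (2/3)·(K/L)/(2/3) = (K/L). Setting this equal to 10.24/20 = 0.512 gives K = 0.512L.
Substituting into Q = 400: L^(2/3)·(0.512L)^(2/3) = 400.
Solving, L = 125 and K = 64.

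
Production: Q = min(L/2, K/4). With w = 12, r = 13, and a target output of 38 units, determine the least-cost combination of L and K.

L* = 76, K* = 152

With a fixed-proportions technology, the cost-minimizing bundle uses no slack in either input: L/2 = K/4 = Q.
So L = 2·38 = 76 and K = 4·38 = 152.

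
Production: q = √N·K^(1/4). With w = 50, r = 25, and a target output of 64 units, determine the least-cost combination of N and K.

N* = 256, K* = 256

Cost minimization requires the marginal rate of technical substitution to equal the input-price ratio: MP_N/MP_K = w/r.
Here MP_N/MP_K = (1/2)·(K/N)/(1/4) = 2·(K/N). Setting this equal to 50/25 = 2 gives K = N.
Substituting into q = 64: N^(1/2)·(N)^(1/4) = 64.
Solving, N = 256 and K = 256.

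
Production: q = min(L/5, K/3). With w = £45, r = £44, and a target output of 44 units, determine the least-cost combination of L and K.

With a fixed-proportions technology, the cost-minimizing bundle uses no slack in either input: L/5 = K/3 = q.
So L = 5·44 = 220 and K = 3·44 = 132.

L* = 220, K* = 132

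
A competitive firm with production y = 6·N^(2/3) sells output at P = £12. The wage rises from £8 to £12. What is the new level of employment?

N* = 64

From P·MP_N = w with MP_N = 4·N^(-1/3), the labor demand is N(w) = (48/w)^(3).
At w = 8: N = 216. At w = 12: N = 64.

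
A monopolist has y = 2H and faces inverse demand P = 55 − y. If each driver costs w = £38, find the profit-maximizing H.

Marginal revenue from the inverse demand is MR = 55 − 2y.
The marginal product is MP_H = 2.
A monopolist hires until marginal revenue product equals the wage: MR·MP_H = w.
(55 − 4H)·2 = 38, so H = 9.

H* = 9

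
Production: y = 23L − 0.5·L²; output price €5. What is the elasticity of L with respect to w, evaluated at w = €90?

From P·MP_L = w with MP_L = 23 − L, labor demand is L(w) = 23 − w/5.
dL/dw = −1/(5) = -0.2.
At w = 90, L = 5, so ε = (dL/dw)·(w/L) = (-0.2)·(90/5) = -3.6.

ε = -3.6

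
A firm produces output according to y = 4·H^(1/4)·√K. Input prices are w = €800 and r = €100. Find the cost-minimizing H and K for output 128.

H* = 16, K* = 256

Cost minimization requires the marginal rate of technical substitution to equal the input-price ratio: MP_H/MP_K = w/r.
Here MP_H/MP_K = (1/4)·(K/H)/(1/2) = 0.5·(K/H). Setting this equal to 800/100 = 8 gives K = 16H.
Substituting into y = 128: 4·H^(1/4)·(16H)^(1/2) = 128.
Solving, H = 16 and K = 256.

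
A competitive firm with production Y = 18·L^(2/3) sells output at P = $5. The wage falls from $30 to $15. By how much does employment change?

ΔL = 56

From P·MP_L = w with MP_L = 12·L^(-1/3), the labor demand is L(w) = (60/w)^(3).
At w = 30: L = 8. At w = 15: L = 64.
ΔL = 64 − 8 = 56.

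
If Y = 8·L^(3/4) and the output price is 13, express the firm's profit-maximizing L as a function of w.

L(w) = (78/w)^(4)

MP_L = (3/4)·8·L^(-1/4) = 6·L^(-1/4).
Setting P·MP_L = w: 78·L^(-1/4) = w.
Solving for L: L^(-1/4) = w/78, so L = (78/w)^(4).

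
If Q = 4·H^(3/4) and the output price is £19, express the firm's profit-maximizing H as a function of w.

MP_H = (3/4)·4·H^(-1/4) = 3·H^(-1/4).
Setting P·MP_H = w: 57·H^(-1/4) = w.
Solving for H: H^(-1/4) = w/57, so H = (57/w)^(4).

H(w) = (57/w)^(4)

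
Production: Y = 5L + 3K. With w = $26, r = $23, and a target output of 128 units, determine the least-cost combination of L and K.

The inputs are perfect substitutes, so the firm uses whichever has the lower cost per unit of output.
Cost per unit of output via L is w/5 = 5.2; via K it is r/3 = 23/3. L is cheaper.
Producing Y = 128 with L alone: L = 25.6, K = 0.

L* = 25.6, K* = 0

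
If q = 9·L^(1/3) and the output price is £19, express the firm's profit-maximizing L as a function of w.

L(w) = (57/w)^(3/2)

MP_L = (1/3)·9·L^(-2/3) = 3·L^(-2/3).
Setting P·MP_L = w: 57·L^(-2/3) = w.
Solving for L: L^(-2/3) = w/57, so L = (57/w)^(3/2).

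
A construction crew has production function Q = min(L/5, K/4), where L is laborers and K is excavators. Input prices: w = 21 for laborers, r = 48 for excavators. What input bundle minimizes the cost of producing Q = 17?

With a fixed-proportions technology, the cost-minimizing bundle uses no slack in either input: L/5 = K/4 = Q.
So L = 5·17 = 85 and K = 4·17 = 68.

L* = 85, K* = 68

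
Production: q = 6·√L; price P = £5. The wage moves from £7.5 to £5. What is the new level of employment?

L* = 9

From P·MP_L = w with MP_L = 3·L^(-1/2), the labor demand is L(w) = (15/w)^(2).
At w = 7.5: L = 4. At w = 5: L = 9.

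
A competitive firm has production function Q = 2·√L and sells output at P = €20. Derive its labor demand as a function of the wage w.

MP_L = (1/2)·2·L^(-1/2) = L^(-1/2).
Setting P·MP_L = w: 20·L^(-1/2) = w.
Solving for L: L^(-1/2) = w/20, so L = (20/w)^(2).

L(w) = 400/w²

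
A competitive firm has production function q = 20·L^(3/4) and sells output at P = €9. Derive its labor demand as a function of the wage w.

MP_L = (3/4)·20·L^(-1/4) = 15·L^(-1/4).
Setting P·MP_L = w: 135·L^(-1/4) = w.
Solving for L: L^(-1/4) = w/135, so L = (135/w)^(4).

L(w) = (135/w)^(4)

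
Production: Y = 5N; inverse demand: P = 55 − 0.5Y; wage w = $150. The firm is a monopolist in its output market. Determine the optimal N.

N* = 5

Marginal revenue from the inverse demand is MR = 55 − Y.
The marginal product is MP_N = 5.
A monopolist hires until marginal revenue product equals the wage: MR·MP_N = w.
(55 − 5N)·5 = 150, so N = 5.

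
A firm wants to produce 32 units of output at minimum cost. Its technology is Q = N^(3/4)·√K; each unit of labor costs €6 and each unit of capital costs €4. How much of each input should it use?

Cost minimization requires the marginal rate of technical substitution to equal the input-price ratio: MP_N/MP_K = w/r.
Here MP_N/MP_K = (3/4)·(K/N)/(1/2) = 1.5·(K/N). Setting this equal to 6/4 = 1.5 gives K = N.
Substituting into Q = 32: N^(3/4)·(N)^(1/2) = 32.
Solving, N = 16 and K = 16.

N* = 16, K* = 16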